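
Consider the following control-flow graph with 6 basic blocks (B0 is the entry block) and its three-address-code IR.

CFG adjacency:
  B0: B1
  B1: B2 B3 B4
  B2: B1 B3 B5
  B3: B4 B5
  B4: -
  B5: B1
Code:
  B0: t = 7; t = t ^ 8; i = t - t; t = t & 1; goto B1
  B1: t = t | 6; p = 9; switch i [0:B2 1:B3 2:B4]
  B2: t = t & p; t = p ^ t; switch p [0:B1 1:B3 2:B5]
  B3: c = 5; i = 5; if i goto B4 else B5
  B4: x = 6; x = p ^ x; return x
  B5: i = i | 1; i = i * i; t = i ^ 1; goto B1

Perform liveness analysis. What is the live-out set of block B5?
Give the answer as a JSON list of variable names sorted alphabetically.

Answer: ["i", "t"]

Working:
Block summaries:
  B0: def={i,t} ue=∅
  B1: def={p,t} ue={i,t}
  B2: def={t} ue={p,t}
  B3: def={c,i} ue=∅
  B4: def={x} ue={p}
  B5: def={i,t} ue={i}

Liveness:
  B0 li=∅ lo={i,t}
  B1 li={i,t} lo={i,p,t}
  B2 li={i,p,t} lo={i,p,t}
  B3 li={p} lo={i,p}
  B4 li={p} lo=∅
  B5 li={i} lo={i,t}

live-out(B5) = ["i", "t"]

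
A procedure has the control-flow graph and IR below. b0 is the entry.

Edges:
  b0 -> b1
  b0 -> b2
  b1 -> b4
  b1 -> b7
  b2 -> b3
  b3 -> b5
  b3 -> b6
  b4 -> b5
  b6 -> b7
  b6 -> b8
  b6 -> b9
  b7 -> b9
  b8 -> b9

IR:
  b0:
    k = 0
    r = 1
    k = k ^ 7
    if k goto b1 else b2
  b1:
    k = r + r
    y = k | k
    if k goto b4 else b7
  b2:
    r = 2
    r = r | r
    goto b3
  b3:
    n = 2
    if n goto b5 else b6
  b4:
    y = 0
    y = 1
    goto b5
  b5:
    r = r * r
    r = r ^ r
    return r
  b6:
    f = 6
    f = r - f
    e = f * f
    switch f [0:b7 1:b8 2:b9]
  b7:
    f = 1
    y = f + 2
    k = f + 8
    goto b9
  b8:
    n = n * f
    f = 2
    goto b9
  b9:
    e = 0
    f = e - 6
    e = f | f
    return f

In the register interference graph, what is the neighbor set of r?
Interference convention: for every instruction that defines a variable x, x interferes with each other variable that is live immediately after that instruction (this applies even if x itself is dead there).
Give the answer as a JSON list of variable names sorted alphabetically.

Answer: ["f", "k", "n", "y"]

Working:
Per-block:
  b0: def={k,r} ue=∅
  b1: def={k,y} ue={r}
  b2: def={r} ue=∅
  b3: def={n} ue=∅
  b4: def={y} ue=∅
  b5: def={r} ue={r}
  b6: def={e,f} ue={r}
  b7: def={f,k,y} ue=∅
  b8: def={f,n} ue={f,n}
  b9: def={e,f} ue=∅

Live sets:
  live b0: ∅→{r}
  live b1: {r}→{r}
  live b2: ∅→{r}
  live b3: {r}→{n,r}
  live b4: {r}→{r}
  live b5: {r}→∅
  live b6: {n,r}→{f,n}
  live b7: ∅→∅
  live b8: {f,n}→∅
  live b9: ∅→∅

Interfere edges:
  e: {f,n}
  f: {e,n,r,y}
  k: {r,y}
  n: {e,f,r}
  r: {f,k,n,y}
  y: {f,k,r}

N(r) = ["f", "k", "n", "y"]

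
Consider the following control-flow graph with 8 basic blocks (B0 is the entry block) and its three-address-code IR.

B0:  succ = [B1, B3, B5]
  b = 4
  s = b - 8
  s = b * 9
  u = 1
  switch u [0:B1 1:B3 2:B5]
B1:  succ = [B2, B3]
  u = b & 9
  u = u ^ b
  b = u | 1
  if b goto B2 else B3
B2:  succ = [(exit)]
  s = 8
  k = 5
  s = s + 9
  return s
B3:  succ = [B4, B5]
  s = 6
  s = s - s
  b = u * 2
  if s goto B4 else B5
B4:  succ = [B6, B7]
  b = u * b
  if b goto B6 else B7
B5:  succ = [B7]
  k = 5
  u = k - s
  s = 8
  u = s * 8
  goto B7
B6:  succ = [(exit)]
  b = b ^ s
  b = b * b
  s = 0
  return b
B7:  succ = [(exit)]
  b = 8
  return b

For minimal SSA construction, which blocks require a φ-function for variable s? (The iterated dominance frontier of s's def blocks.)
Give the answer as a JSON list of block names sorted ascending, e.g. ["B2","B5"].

idom tree: B1←B0 B2←B1 B3←B0 B4←B3 B5←B0 B6←B4 B7←B0
Join-block Dom:
  B3: preds {B0,B1}: {B0} ∩ {B0,B1} = {B0}; idom=B0
  B5: preds {B0,B3}: {B0} ∩ {B0,B3} = {B0}; idom=B0
  B7: preds {B4,B5}: {B0,B3,B4} ∩ {B0,B5} = {B0}; idom=B0

Frontier:
  join B3 pred B0: · stop@B0
  join B3 pred B1: B1 stop@B0
  join B5 pred B0: · stop@B0
  join B5 pred B3: B3 stop@B0
  join B7 pred B4: B4→B3 stop@B0
  join B7 pred B5: B5 stop@B0
  DF(B0)=∅
  DF(B1)={B3}
  DF(B2)=∅
  DF(B3)={B5,B7}
  DF(B4)={B7}
  DF(B5)={B7}
  DF(B6)=∅
  DF(B7)=∅

φ for s: defs {B0,B2,B3,B5,B6}
  DF⁺ = {B5,B7}

Answer: ["B5", "B7"]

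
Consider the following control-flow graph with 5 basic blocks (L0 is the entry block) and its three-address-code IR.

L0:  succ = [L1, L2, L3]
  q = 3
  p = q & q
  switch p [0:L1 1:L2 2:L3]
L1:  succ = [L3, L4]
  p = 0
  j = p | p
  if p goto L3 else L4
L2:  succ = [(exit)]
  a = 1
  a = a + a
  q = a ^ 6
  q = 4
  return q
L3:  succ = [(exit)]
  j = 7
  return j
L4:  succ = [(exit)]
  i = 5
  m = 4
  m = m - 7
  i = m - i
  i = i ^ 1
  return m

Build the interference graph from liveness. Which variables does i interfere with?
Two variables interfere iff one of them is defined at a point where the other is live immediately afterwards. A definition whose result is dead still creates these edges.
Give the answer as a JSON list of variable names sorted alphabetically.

Block summaries:
  L0 def {p,q} use ∅
  L1 def {j,p} use ∅
  L2 def {a,q} use ∅
  L3 def {j} use ∅
  L4 def {i,m} use ∅

Backward fixpoint:
  live L0: ∅→∅
  live L1: ∅→∅
  live L2: ∅→∅
  live L3: ∅→∅
  live L4: ∅→∅

Conflict graph:
  a — ∅
  i — {m}
  j — {p}
  m — {i}
  p — {j}
  q — ∅

N(i) = ["m"]

Answer: ["m"]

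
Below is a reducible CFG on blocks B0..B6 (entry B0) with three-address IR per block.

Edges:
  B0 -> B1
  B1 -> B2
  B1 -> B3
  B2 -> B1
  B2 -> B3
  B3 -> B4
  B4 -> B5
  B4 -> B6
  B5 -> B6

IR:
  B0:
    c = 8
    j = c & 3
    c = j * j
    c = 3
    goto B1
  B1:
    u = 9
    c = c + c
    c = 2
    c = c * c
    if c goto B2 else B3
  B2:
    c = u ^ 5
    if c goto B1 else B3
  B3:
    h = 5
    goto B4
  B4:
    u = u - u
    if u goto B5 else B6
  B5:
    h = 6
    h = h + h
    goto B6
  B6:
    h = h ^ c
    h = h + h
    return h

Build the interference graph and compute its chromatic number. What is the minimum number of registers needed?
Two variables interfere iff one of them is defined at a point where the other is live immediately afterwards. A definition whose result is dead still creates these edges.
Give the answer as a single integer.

Answer: 3

Working:
Block summaries:
  B0: def={c,j} ue=∅
  B1: def={c,u} ue={c}
  B2: def={c} ue={u}
  B3: def={h} ue=∅
  B4: def={u} ue={u}
  B5: def={h} ue=∅
  B6: def={h} ue={c,h}

Backward fixpoint:
  B0 li=∅ lo={c}
  B1 li={c} lo={c,u}
  B2 li={u} lo={c,u}
  B3 li={c,u} lo={c,h,u}
  B4 li={c,h,u} lo={c,h}
  B5 li={c} lo={c,h}
  B6 li={c,h} lo=∅

Interference:
  c: {h,u}
  h: {c,u}
  j: ∅
  u: {c,h}

Chromatic number:
  clique {c,h,u} ⇒ need ≥ 3
  3-colouring: c0={c,j}  c1={h}  c2={u}
  χ = 3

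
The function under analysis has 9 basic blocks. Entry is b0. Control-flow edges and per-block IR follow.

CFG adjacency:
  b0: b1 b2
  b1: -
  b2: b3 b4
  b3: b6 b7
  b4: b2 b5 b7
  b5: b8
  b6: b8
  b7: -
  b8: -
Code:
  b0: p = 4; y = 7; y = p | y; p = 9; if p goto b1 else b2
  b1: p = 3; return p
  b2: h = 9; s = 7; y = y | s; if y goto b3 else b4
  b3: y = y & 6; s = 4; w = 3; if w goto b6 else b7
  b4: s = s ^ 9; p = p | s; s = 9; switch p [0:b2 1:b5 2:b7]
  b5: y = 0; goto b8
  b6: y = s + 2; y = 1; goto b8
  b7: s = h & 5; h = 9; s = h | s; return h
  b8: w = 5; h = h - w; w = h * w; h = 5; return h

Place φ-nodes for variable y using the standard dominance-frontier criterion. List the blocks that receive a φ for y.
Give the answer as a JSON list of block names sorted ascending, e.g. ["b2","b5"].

idom tree: b1←b0 b2←b0 b3←b2 b4←b2 b5←b4 b6←b3 b7←b2 b8←b2
Join-block Dom:
  b2: preds {b0,b4}: {b0} ∩ {b0,b2,b4} = {b0}; idom=b0
  b7: preds {b3,b4}: {b0,b2,b3} ∩ {b0,b2,b4} = {b0,b2}; idom=b2
  b8: preds {b5,b6}: {b0,b2,b4,b5} ∩ {b0,b2,b3,b6} = {b0,b2}; idom=b2

Frontier:
  b2←b0: walk · to b0
  b2←b4: walk b4→b2 to b0
  b7←b3: walk b3 to b2
  b7←b4: walk b4 to b2
  b8←b5: walk b5→b4 to b2
  b8←b6: walk b6→b3 to b2
  b0: DF=∅
  b1: DF=∅
  b2: DF={b2}
  b3: DF={b7,b8}
  b4: DF={b2,b7,b8}
  b5: DF={b8}
  b6: DF={b8}
  b7: DF=∅
  b8: DF=∅

φ for y: defs {b0,b2,b3,b5,b6}
  DF⁺ = {b2,b7,b8}

Answer: ["b2", "b7", "b8"]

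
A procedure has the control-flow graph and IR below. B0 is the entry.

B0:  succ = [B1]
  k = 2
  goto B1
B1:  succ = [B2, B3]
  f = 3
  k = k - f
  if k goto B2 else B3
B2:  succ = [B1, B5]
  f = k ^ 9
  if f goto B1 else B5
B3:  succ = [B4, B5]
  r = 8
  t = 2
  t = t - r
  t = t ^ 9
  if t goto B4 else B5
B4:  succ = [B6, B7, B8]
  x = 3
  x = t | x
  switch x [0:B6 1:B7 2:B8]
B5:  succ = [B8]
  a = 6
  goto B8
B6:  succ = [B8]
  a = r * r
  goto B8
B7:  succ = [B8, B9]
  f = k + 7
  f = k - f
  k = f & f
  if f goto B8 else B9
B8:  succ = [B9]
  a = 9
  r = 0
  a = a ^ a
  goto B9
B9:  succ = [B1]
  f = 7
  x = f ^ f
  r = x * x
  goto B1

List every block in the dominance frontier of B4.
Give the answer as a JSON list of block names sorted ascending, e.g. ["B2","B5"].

idom tree: B1←B0 B2←B1 B3←B1 B4←B3 B5←B1 B6←B4 B7←B4 B8←B1 B9←B1
Dom at joins:
  B1: preds {B0,B2,B9}: {B0} ∩ {B0,B1,B2} ∩ {B0,B1,B9} = {B0}; idom=B0
  B5: preds {B2,B3}: {B0,B1,B2} ∩ {B0,B1,B3} = {B0,B1}; idom=B1
  B8: preds {B4,B5,B6,B7}: {B0,B1,B3,B4} ∩ {B0,B1,B5} ∩ {B0,B1,B3,B4,B6} ∩ {B0,B1,B3,B4,B7} = {B0,B1}; idom=B1
  B9: preds {B7,B8}: {B0,B1,B3,B4,B7} ∩ {B0,B1,B8} = {B0,B1}; idom=B1

DF derivation:
  B1←B0: walk · to B0
  B1←B2: walk B2→B1 to B0
  B1←B9: walk B9→B1 to B0
  B5←B2: walk B2 to B1
  B5←B3: walk B3 to B1
  B8←B4: walk B4→B3 to B1
  B8←B5: walk B5 to B1
  B8←B6: walk B6→B4→B3 to B1
  B8←B7: walk B7→B4→B3 to B1
  B9←B7: walk B7→B4→B3 to B1
  B9←B8: walk B8 to B1
  B0: DF=∅
  B1: DF={B1}
  B2: DF={B1,B5}
  B3: DF={B5,B8,B9}
  B4: DF={B8,B9}
  B5: DF={B8}
  B6: DF={B8}
  B7: DF={B8,B9}
  B8: DF={B9}
  B9: DF={B1}

DF(B4) = ["B8", "B9"]

Answer: ["B8", "B9"]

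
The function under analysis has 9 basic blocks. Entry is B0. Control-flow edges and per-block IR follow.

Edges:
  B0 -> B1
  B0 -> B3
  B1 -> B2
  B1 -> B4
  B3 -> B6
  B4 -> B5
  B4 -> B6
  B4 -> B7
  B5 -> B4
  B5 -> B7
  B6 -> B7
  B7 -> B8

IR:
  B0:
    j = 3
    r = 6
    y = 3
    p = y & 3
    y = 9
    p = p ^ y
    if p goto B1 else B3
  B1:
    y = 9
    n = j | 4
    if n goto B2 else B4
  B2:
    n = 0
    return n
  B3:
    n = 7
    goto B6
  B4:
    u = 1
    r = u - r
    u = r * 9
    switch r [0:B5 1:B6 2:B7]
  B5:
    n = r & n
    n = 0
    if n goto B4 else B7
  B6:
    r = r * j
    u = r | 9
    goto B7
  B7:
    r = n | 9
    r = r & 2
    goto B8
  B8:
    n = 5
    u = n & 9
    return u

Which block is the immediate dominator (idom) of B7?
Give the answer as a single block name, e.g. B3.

Answer: B0

Derivation:
idom tree: B1←B0 B2←B1 B3←B0 B4←B1 B5←B4 B6←B0 B7←B0 B8←B7
Dom at joins:
  B4: preds {B1,B5}: {B0,B1} ∩ {B0,B1,B4,B5} = {B0,B1}; idom=B1
  B6: preds {B3,B4}: {B0,B3} ∩ {B0,B1,B4} = {B0}; idom=B0
  B7: preds {B4,B5,B6}: {B0,B1,B4} ∩ {B0,B1,B4,B5} ∩ {B0,B6} = {B0}; idom=B0

idom(B7) = B0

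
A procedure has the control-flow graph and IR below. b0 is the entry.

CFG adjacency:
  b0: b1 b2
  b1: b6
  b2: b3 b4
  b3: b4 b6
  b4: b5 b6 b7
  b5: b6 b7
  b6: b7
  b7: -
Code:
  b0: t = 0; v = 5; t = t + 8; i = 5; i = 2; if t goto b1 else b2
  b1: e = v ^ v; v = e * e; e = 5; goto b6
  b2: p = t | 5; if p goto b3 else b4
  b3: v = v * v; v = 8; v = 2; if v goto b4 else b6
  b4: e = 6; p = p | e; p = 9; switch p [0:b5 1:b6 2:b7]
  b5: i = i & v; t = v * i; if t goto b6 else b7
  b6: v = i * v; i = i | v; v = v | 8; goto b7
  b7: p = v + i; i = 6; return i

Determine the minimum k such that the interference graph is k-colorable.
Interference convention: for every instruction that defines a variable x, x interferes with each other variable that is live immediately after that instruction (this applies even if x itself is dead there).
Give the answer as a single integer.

Answer: 4

Analysis:
Per-block:
  b0 def {i,t,v} use ∅
  b1 def {e,v} use {v}
  b2 def {p} use {t}
  b3 def {v} use {v}
  b4 def {e,p} use {p}
  b5 def {i,t} use {i,v}
  b6 def {i,v} use {i,v}
  b7 def {i,p} use {i,v}

Backward fixpoint:
  live b0: ∅→{i,t,v}
  live b1: {i,v}→{i,v}
  live b2: {i,t,v}→{i,p,v}
  live b3: {i,p,v}→{i,p,v}
  live b4: {i,p,v}→{i,v}
  live b5: {i,v}→{i,v}
  live b6: {i,v}→{i,v}
  live b7: {i,v}→∅

Interference:
  e↔{i,p,v}
  i↔{e,p,t,v}
  p↔{e,i,v}
  t↔{i,v}
  v↔{e,i,p,t}

Chromatic number:
  lower bound: {e,i,p,v} mutually conflict ⇒ χ ≥ 4
  4-colouring: c0={i}  c1={v}  c2={e,t}  c3={p}
  χ = 4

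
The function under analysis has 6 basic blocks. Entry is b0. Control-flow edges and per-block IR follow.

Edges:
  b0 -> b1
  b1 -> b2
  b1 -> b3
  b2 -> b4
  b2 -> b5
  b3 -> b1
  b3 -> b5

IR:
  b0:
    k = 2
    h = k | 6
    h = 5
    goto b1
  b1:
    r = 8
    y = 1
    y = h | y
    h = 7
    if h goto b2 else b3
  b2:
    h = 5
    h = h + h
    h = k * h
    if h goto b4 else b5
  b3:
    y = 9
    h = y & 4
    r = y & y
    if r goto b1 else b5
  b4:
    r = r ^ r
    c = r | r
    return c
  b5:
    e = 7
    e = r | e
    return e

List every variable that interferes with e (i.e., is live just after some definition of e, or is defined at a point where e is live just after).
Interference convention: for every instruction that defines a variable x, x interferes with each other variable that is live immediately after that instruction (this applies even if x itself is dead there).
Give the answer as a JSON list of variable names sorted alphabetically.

Per-block:
  b0 def {h,k} use ∅
  b1 def {h,r,y} use {h}
  b2 def {h} use {k}
  b3 def {h,r,y} use ∅
  b4 def {c,r} use {r}
  b5 def {e} use {r}

Liveness:
  b0 li=∅ lo={h,k}
  b1 li={h,k} lo={k,r}
  b2 li={k,r} lo={r}
  b3 li={k} lo={h,k,r}
  b4 li={r} lo=∅
  b5 li={r} lo=∅

Interference:
  c — ∅
  e — {r}
  h — {k,r,y}
  k — {h,r,y}
  r — {e,h,k,y}
  y — {h,k,r}

N(e) = ["r"]

Answer: ["r"]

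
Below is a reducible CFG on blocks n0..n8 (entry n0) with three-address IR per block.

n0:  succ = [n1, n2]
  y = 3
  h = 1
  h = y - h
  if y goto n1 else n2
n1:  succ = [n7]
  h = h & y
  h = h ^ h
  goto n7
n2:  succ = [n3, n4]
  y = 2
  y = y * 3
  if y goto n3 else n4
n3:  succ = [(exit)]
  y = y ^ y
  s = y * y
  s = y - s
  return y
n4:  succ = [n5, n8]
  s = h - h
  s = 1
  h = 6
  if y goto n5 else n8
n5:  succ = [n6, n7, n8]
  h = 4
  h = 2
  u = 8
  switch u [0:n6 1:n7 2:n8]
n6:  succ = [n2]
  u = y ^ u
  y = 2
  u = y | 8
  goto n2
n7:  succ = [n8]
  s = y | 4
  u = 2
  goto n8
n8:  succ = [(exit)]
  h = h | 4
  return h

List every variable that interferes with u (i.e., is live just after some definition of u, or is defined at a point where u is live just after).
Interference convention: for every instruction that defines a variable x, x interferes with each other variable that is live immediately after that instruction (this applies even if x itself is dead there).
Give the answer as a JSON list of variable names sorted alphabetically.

def/use:
  n0: {h,y} / ∅
  n1: {h} / {h,y}
  n2: {y} / ∅
  n3: {s,y} / {y}
  n4: {h,s} / {h,y}
  n5: {h,u} / ∅
  n6: {u,y} / {u,y}
  n7: {s,u} / {y}
  n8: {h} / {h}

Liveness:
  n0 li=∅ lo={h,y}
  n1 li={h,y} lo={h,y}
  n2 li={h} lo={h,y}
  n3 li={y} lo=∅
  n4 li={h,y} lo={h,y}
  n5 li={y} lo={h,u,y}
  n6 li={h,u,y} lo={h}
  n7 li={h,y} lo={h}
  n8 li={h} lo=∅

Interfere edges:
  h — {s,u,y}
  s — {h,y}
  u — {h,y}
  y — {h,s,u}

N(u) = ["h", "y"]

Answer: ["h", "y"]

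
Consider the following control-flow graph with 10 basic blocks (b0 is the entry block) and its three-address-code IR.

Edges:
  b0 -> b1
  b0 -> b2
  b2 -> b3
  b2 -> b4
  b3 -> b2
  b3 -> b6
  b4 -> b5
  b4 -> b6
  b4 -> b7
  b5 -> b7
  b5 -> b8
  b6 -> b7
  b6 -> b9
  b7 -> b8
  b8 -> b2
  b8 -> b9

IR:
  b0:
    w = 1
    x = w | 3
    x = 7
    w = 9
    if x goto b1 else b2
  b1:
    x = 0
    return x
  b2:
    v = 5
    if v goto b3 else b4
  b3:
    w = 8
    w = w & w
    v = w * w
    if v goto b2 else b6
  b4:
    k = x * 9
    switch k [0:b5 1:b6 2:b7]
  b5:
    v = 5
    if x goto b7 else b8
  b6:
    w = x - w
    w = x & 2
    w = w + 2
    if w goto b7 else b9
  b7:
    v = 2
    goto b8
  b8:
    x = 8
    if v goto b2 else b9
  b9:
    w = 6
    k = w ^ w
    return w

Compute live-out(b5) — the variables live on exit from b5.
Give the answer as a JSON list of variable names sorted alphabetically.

Answer: ["v", "w"]

Working:
def/use:
  b0: {w,x} / ∅
  b1: {x} / ∅
  b2: {v} / ∅
  b3: {v,w} / ∅
  b4: {k} / {x}
  b5: {v} / {x}
  b6: {w} / {w,x}
  b7: {v} / ∅
  b8: {x} / {v}
  b9: {k,w} / ∅

Backward fixpoint:
  b0: in=∅ out={w,x}
  b1: in=∅ out=∅
  b2: in={w,x} out={w,x}
  b3: in={x} out={w,x}
  b4: in={w,x} out={w,x}
  b5: in={w,x} out={v,w}
  b6: in={w,x} out={w}
  b7: in={w} out={v,w}
  b8: in={v,w} out={w,x}
  b9: in=∅ out=∅

live-out(b5) = ["v", "w"]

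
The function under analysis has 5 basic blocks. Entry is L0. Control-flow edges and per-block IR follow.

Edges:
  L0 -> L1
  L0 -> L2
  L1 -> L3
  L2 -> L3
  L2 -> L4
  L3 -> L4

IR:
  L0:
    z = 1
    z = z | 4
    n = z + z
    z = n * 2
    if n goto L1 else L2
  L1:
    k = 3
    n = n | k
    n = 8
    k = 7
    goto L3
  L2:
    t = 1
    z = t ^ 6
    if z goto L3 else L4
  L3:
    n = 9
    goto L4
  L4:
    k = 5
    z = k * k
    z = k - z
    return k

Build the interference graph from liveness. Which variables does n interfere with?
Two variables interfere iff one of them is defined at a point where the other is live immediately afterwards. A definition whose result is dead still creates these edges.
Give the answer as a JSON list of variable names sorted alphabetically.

Block summaries:
  L0: def={n,z} ue=∅
  L1: def={k,n} ue={n}
  L2: def={t,z} ue=∅
  L3: def={n} ue=∅
  L4: def={k,z} ue=∅

Liveness:
  L0: in=∅ out={n}
  L1: in={n} out=∅
  L2: in=∅ out=∅
  L3: in=∅ out=∅
  L4: in=∅ out=∅

Interference:
  k↔{n,z}
  n↔{k,z}
  t↔∅
  z↔{k,n}

N(n) = ["k", "z"]

Answer: ["k", "z"]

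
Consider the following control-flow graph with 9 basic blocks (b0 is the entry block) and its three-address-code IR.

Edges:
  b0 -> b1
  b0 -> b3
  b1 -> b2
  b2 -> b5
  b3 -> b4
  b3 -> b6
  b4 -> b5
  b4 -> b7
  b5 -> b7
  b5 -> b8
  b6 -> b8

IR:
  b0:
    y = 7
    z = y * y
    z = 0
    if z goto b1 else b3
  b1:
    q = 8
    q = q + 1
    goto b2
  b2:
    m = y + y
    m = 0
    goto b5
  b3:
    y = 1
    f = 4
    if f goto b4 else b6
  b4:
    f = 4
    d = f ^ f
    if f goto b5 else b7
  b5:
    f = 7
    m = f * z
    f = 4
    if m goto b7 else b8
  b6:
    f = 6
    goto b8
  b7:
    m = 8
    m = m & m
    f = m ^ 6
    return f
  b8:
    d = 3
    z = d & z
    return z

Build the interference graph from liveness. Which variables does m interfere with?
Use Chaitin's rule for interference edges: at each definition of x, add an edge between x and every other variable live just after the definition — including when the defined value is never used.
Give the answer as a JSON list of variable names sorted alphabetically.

Answer: ["f", "z"]

Derivation:
def/use:
  b0: {y,z} / ∅
  b1: {q} / ∅
  b2: {m} / {y}
  b3: {f,y} / ∅
  b4: {d,f} / ∅
  b5: {f,m} / {z}
  b6: {f} / ∅
  b7: {f,m} / ∅
  b8: {d,z} / {z}

Live sets:
  b0 li=∅ lo={y,z}
  b1 li={y,z} lo={y,z}
  b2 li={y,z} lo={z}
  b3 li={z} lo={z}
  b4 li={z} lo={z}
  b5 li={z} lo={z}
  b6 li={z} lo={z}
  b7 li=∅ lo=∅
  b8 li={z} lo=∅

Interference:
  d↔{f,z}
  f↔{d,m,z}
  m↔{f,z}
  q↔{y,z}
  y↔{q,z}
  z↔{d,f,m,q,y}

N(m) = ["f", "z"]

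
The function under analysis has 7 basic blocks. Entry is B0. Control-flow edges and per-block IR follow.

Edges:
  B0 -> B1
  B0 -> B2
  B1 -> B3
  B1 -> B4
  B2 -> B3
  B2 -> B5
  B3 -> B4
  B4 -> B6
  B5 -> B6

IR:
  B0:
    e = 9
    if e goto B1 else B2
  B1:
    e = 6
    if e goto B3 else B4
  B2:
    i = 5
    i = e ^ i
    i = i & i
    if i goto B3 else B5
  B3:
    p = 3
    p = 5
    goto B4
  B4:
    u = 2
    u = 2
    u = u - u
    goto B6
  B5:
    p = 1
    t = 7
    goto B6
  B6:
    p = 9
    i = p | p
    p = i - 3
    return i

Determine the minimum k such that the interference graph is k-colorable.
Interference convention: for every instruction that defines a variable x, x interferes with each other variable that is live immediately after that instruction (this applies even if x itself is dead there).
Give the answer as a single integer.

Answer: 2

Derivation:
Per-block:
  B0 def {e} use ∅
  B1 def {e} use ∅
  B2 def {i} use {e}
  B3 def {p} use ∅
  B4 def {u} use ∅
  B5 def {p,t} use ∅
  B6 def {i,p} use ∅

Liveness:
  B0 li=∅ lo={e}
  B1 li=∅ lo=∅
  B2 li={e} lo=∅
  B3 li=∅ lo=∅
  B4 li=∅ lo=∅
  B5 li=∅ lo=∅
  B6 li=∅ lo=∅

Interference:
  e↔{i}
  i↔{e,p}
  p↔{i}
  t↔∅
  u↔∅

Registers:
  {e,i} pairwise interfere (2-clique) ⇒ χ ≥ 2
  assign e→R1 i→R0 p→R1 t→R0 u→R0 — no edge inside a register ⇒ χ ≤ 2
  χ = 2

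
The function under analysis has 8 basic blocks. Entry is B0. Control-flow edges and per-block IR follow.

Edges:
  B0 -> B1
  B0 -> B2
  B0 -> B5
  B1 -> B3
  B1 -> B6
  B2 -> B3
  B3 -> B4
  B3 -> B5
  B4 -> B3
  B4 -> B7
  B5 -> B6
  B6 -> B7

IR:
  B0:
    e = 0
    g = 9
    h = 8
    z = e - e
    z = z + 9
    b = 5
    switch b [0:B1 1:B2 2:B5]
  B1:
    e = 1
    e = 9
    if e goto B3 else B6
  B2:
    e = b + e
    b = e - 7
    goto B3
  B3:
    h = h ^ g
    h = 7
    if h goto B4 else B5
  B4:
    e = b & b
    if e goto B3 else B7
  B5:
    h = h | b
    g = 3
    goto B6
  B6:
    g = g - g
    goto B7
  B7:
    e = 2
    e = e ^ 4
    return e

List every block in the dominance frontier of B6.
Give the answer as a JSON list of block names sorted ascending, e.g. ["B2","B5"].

Answer: ["B7"]

Working:
idom tree: B1←B0 B2←B0 B3←B0 B4←B3 B5←B0 B6←B0 B7←B0
Dom∩ at merges:
  B3: preds {B1,B2,B4}: {B0,B1} ∩ {B0,B2} ∩ {B0,B3,B4} = {B0}; idom=B0
  B5: preds {B0,B3}: {B0} ∩ {B0,B3} = {B0}; idom=B0
  B6: preds {B1,B5}: {B0,B1} ∩ {B0,B5} = {B0}; idom=B0
  B7: preds {B4,B6}: {B0,B3,B4} ∩ {B0,B6} = {B0}; idom=B0

DF walk-up:
  join B3 pred B1: B1 stop@B0
  join B3 pred B2: B2 stop@B0
  join B3 pred B4: B4→B3 stop@B0
  join B5 pred B0: · stop@B0
  join B5 pred B3: B3 stop@B0
  join B6 pred B1: B1 stop@B0
  join B6 pred B5: B5 stop@B0
  join B7 pred B4: B4→B3 stop@B0
  join B7 pred B6: B6 stop@B0
  B0: DF=∅
  B1: DF={B3,B6}
  B2: DF={B3}
  B3: DF={B3,B5,B7}
  B4: DF={B3,B7}
  B5: DF={B6}
  B6: DF={B7}
  B7: DF=∅

DF(B6) = ["B7"]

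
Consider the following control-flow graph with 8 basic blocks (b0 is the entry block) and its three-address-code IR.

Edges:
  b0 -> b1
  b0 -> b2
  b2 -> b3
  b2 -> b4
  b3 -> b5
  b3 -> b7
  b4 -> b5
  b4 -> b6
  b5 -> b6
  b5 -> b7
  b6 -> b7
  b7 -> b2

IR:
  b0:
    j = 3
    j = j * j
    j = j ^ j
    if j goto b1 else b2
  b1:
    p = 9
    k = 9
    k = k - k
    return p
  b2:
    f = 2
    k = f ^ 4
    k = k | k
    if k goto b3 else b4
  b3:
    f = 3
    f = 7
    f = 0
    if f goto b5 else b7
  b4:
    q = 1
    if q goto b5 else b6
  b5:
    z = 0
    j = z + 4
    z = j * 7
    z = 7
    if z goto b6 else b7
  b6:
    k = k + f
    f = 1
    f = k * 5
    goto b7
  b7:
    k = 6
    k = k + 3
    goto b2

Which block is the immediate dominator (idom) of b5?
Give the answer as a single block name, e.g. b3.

idom tree: b1←b0 b2←b0 b3←b2 b4←b2 b5←b2 b6←b2 b7←b2
Dom at joins:
  b2: preds {b0,b7}: {b0} ∩ {b0,b2,b7} = {b0}; idom=b0
  b5: preds {b3,b4}: {b0,b2,b3} ∩ {b0,b2,b4} = {b0,b2}; idom=b2
  b6: preds {b4,b5}: {b0,b2,b4} ∩ {b0,b2,b5} = {b0,b2}; idom=b2
  b7: preds {b3,b5,b6}: {b0,b2,b3} ∩ {b0,b2,b5} ∩ {b0,b2,b6} = {b0,b2}; idom=b2

idom(b5) = b2

Answer: b2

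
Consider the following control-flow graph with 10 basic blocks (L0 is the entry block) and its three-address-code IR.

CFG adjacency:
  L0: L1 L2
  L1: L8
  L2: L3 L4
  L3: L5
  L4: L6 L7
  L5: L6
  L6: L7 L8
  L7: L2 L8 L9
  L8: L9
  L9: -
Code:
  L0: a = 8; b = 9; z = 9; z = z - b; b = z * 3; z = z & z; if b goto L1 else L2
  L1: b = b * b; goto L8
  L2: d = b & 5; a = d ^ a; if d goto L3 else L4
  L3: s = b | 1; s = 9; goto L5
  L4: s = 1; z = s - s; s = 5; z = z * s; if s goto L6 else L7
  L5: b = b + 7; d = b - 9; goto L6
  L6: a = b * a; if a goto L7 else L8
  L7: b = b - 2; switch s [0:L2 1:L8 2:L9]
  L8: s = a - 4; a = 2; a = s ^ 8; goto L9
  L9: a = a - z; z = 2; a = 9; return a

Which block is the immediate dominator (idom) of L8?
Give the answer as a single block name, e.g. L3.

Answer: L0

Derivation:
idom tree: L1←L0 L2←L0 L3←L2 L4←L2 L5←L3 L6←L2 L7←L2 L8←L0 L9←L0
Dom∩ at merges:
  L2: preds {L0,L7}: {L0} ∩ {L0,L2,L7} = {L0}; idom=L0
  L6: preds {L4,L5}: {L0,L2,L4} ∩ {L0,L2,L3,L5} = {L0,L2}; idom=L2
  L7: preds {L4,L6}: {L0,L2,L4} ∩ {L0,L2,L6} = {L0,L2}; idom=L2
  L8: preds {L1,L6,L7}: {L0,L1} ∩ {L0,L2,L6} ∩ {L0,L2,L7} = {L0}; idom=L0
  L9: preds {L7,L8}: {L0,L2,L7} ∩ {L0,L8} = {L0}; idom=L0

idom(L8) = L0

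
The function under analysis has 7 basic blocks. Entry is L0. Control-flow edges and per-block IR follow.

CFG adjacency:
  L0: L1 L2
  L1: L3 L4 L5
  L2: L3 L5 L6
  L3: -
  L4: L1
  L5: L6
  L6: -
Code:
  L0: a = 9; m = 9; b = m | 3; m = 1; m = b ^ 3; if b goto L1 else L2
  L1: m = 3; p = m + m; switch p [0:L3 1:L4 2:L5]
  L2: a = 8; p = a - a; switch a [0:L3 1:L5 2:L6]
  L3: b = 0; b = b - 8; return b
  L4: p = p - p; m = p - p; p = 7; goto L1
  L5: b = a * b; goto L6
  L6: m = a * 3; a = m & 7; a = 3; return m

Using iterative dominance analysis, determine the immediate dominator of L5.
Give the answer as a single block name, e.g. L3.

Answer: L0

Working:
idom tree: L1←L0 L2←L0 L3←L0 L4←L1 L5←L0 L6←L0
Dom at joins:
  L1: preds {L0,L4}: {L0} ∩ {L0,L1,L4} = {L0}; idom=L0
  L3: preds {L1,L2}: {L0,L1} ∩ {L0,L2} = {L0}; idom=L0
  L5: preds {L1,L2}: {L0,L1} ∩ {L0,L2} = {L0}; idom=L0
  L6: preds {L2,L5}: {L0,L2} ∩ {L0,L5} = {L0}; idom=L0

idom(L5) = L0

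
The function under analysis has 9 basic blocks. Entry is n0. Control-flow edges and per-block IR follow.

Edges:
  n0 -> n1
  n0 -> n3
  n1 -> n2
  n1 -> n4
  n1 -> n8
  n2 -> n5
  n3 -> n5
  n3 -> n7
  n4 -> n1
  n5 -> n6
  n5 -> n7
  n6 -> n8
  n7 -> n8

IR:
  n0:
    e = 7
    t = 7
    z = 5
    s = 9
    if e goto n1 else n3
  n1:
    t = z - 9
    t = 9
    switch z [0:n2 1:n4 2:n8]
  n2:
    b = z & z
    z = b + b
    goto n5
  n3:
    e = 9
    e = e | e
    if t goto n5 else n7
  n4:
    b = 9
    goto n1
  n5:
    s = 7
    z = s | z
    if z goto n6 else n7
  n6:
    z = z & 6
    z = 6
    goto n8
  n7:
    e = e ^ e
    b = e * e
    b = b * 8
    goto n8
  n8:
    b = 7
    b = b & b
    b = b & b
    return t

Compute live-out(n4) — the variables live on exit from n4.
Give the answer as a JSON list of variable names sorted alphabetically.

def/use:
  n0: {e,s,t,z} / ∅
  n1: {t} / {z}
  n2: {b,z} / {z}
  n3: {e} / {t}
  n4: {b} / ∅
  n5: {s,z} / {z}
  n6: {z} / {z}
  n7: {b,e} / {e}
  n8: {b} / {t}

Liveness:
  live n0: ∅→{e,t,z}
  live n1: {e,z}→{e,t,z}
  live n2: {e,t,z}→{e,t,z}
  live n3: {t,z}→{e,t,z}
  live n4: {e,z}→{e,z}
  live n5: {e,t,z}→{e,t,z}
  live n6: {t,z}→{t}
  live n7: {e,t}→{t}
  live n8: {t}→∅

live-out(n4) = ["e", "z"]

Answer: ["e", "z"]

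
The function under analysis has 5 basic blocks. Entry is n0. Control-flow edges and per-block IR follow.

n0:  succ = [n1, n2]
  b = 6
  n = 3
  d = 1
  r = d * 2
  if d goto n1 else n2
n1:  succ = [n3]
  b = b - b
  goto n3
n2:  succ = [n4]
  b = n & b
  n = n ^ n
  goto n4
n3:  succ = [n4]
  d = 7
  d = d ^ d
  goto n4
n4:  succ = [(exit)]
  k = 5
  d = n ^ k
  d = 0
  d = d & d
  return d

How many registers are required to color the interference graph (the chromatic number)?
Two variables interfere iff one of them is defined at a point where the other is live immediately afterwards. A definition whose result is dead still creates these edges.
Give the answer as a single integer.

Answer: 4

Derivation:
Block summaries:
  n0: def={b,d,n,r} ue=∅
  n1: def={b} ue={b}
  n2: def={b,n} ue={b,n}
  n3: def={d} ue=∅
  n4: def={d,k} ue={n}

Live sets:
  n0: in=∅ out={b,n}
  n1: in={b,n} out={n}
  n2: in={b,n} out={n}
  n3: in={n} out={n}
  n4: in={n} out=∅

Interference:
  b: {d,n,r}
  d: {b,n,r}
  k: {n}
  n: {b,d,k,r}
  r: {b,d,n}

Colouring:
  lower bound: {b,d,n,r} mutually conflict ⇒ χ ≥ 4
  4-colouring: c0={n}  c1={b,k}  c2={d}  c3={r}
  χ = 4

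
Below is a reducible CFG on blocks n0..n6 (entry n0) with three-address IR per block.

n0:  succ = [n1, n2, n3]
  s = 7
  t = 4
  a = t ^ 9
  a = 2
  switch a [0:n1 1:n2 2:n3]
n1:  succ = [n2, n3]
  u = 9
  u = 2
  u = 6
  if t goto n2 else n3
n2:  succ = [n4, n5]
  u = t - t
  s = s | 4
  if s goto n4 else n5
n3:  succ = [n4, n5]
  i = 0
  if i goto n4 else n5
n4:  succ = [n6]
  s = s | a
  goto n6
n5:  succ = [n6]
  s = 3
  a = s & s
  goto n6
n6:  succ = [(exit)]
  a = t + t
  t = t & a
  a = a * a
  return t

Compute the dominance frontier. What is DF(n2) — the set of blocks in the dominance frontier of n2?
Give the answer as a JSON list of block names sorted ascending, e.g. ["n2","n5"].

idom tree: n1←n0 n2←n0 n3←n0 n4←n0 n5←n0 n6←n0
Dom at joins:
  n2: preds {n0,n1}: {n0} ∩ {n0,n1} = {n0}; idom=n0
  n3: preds {n0,n1}: {n0} ∩ {n0,n1} = {n0}; idom=n0
  n4: preds {n2,n3}: {n0,n2} ∩ {n0,n3} = {n0}; idom=n0
  n5: preds {n2,n3}: {n0,n2} ∩ {n0,n3} = {n0}; idom=n0
  n6: preds {n4,n5}: {n0,n4} ∩ {n0,n5} = {n0}; idom=n0

DF walk-up:
  n2←n0: walk · to n0
  n2←n1: walk n1 to n0
  n3←n0: walk · to n0
  n3←n1: walk n1 to n0
  n4←n2: walk n2 to n0
  n4←n3: walk n3 to n0
  n5←n2: walk n2 to n0
  n5←n3: walk n3 to n0
  n6←n4: walk n4 to n0
  n6←n5: walk n5 to n0
  n0 → ∅
  n1 → {n2,n3}
  n2 → {n4,n5}
  n3 → {n4,n5}
  n4 → {n6}
  n5 → {n6}
  n6 → ∅

DF(n2) = ["n4", "n5"]

Answer: ["n4", "n5"]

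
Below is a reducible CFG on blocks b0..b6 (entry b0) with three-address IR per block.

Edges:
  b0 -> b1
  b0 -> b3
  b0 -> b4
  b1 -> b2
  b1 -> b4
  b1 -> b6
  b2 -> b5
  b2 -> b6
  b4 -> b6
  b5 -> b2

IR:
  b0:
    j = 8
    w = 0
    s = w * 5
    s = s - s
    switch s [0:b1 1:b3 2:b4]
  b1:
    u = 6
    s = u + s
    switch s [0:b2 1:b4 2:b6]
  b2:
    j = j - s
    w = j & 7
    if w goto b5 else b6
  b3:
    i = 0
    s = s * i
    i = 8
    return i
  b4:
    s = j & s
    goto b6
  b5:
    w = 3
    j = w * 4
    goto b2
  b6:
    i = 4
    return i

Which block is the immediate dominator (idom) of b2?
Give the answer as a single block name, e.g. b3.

idom tree: b1←b0 b2←b1 b3←b0 b4←b0 b5←b2 b6←b0
Dom at joins:
  b2: preds {b1,b5}: {b0,b1} ∩ {b0,b1,b2,b5} = {b0,b1}; idom=b1
  b4: preds {b0,b1}: {b0} ∩ {b0,b1} = {b0}; idom=b0
  b6: preds {b1,b2,b4}: {b0,b1} ∩ {b0,b1,b2} ∩ {b0,b4} = {b0}; idom=b0

idom(b2) = b1

Answer: b1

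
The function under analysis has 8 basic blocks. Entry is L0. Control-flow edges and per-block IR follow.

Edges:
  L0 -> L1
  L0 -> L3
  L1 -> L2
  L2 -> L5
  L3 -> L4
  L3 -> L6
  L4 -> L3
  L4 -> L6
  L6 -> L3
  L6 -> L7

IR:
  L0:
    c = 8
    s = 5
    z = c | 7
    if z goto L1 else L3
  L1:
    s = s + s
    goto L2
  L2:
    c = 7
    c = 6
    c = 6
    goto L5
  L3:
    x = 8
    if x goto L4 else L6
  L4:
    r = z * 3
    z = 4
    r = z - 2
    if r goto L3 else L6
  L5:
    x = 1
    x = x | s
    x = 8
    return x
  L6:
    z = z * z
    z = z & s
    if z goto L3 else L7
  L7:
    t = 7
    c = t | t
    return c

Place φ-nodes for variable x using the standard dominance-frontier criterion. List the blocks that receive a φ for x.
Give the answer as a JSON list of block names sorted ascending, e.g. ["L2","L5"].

Answer: ["L3"]

Analysis:
idom tree: L1←L0 L2←L1 L3←L0 L4←L3 L5←L2 L6←L3 L7←L6
Join-block Dom:
  L3: preds {L0,L4,L6}: {L0} ∩ {L0,L3,L4} ∩ {L0,L3,L6} = {L0}; idom=L0
  L6: preds {L3,L4}: {L0,L3} ∩ {L0,L3,L4} = {L0,L3}; idom=L3

Frontier:
  join L3 pred L0: · stop@L0
  join L3 pred L4: L4→L3 stop@L0
  join L3 pred L6: L6→L3 stop@L0
  join L6 pred L3: · stop@L3
  join L6 pred L4: L4 stop@L3
  L0: DF=∅
  L1: DF=∅
  L2: DF=∅
  L3: DF={L3}
  L4: DF={L3,L6}
  L5: DF=∅
  L6: DF={L3}
  L7: DF=∅

φ for x: defs {L3,L5}
  DF⁺ = {L3}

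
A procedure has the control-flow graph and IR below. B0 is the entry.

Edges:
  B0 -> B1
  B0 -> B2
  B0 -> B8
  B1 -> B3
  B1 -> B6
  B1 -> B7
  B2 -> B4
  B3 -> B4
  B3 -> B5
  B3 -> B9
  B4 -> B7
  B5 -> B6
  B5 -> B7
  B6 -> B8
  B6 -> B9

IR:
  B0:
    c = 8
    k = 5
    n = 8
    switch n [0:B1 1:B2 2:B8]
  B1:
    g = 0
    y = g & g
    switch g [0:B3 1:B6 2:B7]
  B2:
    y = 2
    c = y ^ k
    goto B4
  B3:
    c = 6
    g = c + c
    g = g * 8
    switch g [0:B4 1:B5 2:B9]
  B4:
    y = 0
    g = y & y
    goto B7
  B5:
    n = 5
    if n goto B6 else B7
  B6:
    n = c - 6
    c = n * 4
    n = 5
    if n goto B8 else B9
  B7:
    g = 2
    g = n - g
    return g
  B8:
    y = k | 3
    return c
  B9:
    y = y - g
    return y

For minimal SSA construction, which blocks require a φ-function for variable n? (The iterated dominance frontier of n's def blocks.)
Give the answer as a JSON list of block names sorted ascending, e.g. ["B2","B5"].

idom tree: B1←B0 B2←B0 B3←B1 B4←B0 B5←B3 B6←B1 B7←B0 B8←B0 B9←B1
Dom∩ at merges:
  B4: preds {B2,B3}: {B0,B2} ∩ {B0,B1,B3} = {B0}; idom=B0
  B6: preds {B1,B5}: {B0,B1} ∩ {B0,B1,B3,B5} = {B0,B1}; idom=B1
  B7: preds {B1,B4,B5}: {B0,B1} ∩ {B0,B4} ∩ {B0,B1,B3,B5} = {B0}; idom=B0
  B8: preds {B0,B6}: {B0} ∩ {B0,B1,B6} = {B0}; idom=B0
  B9: preds {B3,B6}: {B0,B1,B3} ∩ {B0,B1,B6} = {B0,B1}; idom=B1

Frontier:
  B4←B2: walk B2 to B0
  B4←B3: walk B3→B1 to B0
  B6←B1: walk · to B1
  B6←B5: walk B5→B3 to B1
  B7←B1: walk B1 to B0
  B7←B4: walk B4 to B0
  B7←B5: walk B5→B3→B1 to B0
  B8←B0: walk · to B0
  B8←B6: walk B6→B1 to B0
  B9←B3: walk B3 to B1
  B9←B6: walk B6 to B1
  B0: DF=∅
  B1: DF={B4,B7,B8}
  B2: DF={B4}
  B3: DF={B4,B6,B7,B9}
  B4: DF={B7}
  B5: DF={B6,B7}
  B6: DF={B8,B9}
  B7: DF=∅
  B8: DF=∅
  B9: DF=∅

φ for n: defs {B0,B5,B6}
  DF⁺ = {B6,B7,B8,B9}

Answer: ["B6", "B7", "B8", "B9"]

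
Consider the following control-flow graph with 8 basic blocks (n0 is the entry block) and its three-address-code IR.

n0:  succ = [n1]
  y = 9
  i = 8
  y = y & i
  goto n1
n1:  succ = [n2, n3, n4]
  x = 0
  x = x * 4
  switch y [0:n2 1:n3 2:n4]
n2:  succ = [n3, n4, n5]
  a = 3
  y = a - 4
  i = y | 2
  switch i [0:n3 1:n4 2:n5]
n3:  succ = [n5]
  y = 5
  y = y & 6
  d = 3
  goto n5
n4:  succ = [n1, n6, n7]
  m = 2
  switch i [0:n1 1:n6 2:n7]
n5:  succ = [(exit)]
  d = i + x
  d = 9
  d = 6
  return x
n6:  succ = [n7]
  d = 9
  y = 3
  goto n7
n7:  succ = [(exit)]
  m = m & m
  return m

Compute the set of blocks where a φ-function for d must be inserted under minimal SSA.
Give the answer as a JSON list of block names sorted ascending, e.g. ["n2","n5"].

Answer: ["n5", "n7"]

Derivation:
idom tree: n1←n0 n2←n1 n3←n1 n4←n1 n5←n1 n6←n4 n7←n4
Dom at joins:
  n1: preds {n0,n4}: {n0} ∩ {n0,n1,n4} = {n0}; idom=n0
  n3: preds {n1,n2}: {n0,n1} ∩ {n0,n1,n2} = {n0,n1}; idom=n1
  n4: preds {n1,n2}: {n0,n1} ∩ {n0,n1,n2} = {n0,n1}; idom=n1
  n5: preds {n2,n3}: {n0,n1,n2} ∩ {n0,n1,n3} = {n0,n1}; idom=n1
  n7: preds {n4,n6}: {n0,n1,n4} ∩ {n0,n1,n4,n6} = {n0,n1,n4}; idom=n4

DF walk-up:
  join n1 pred n0: · stop@n0
  join n1 pred n4: n4→n1 stop@n0
  join n3 pred n1: · stop@n1
  join n3 pred n2: n2 stop@n1
  join n4 pred n1: · stop@n1
  join n4 pred n2: n2 stop@n1
  join n5 pred n2: n2 stop@n1
  join n5 pred n3: n3 stop@n1
  join n7 pred n4: · stop@n4
  join n7 pred n6: n6 stop@n4
  DF(n0)=∅
  DF(n1)={n1}
  DF(n2)={n3,n4,n5}
  DF(n3)={n5}
  DF(n4)={n1}
  DF(n5)=∅
  DF(n6)={n7}
  DF(n7)=∅

φ for d: defs {n3,n5,n6}
  DF⁺ = {n5,n7}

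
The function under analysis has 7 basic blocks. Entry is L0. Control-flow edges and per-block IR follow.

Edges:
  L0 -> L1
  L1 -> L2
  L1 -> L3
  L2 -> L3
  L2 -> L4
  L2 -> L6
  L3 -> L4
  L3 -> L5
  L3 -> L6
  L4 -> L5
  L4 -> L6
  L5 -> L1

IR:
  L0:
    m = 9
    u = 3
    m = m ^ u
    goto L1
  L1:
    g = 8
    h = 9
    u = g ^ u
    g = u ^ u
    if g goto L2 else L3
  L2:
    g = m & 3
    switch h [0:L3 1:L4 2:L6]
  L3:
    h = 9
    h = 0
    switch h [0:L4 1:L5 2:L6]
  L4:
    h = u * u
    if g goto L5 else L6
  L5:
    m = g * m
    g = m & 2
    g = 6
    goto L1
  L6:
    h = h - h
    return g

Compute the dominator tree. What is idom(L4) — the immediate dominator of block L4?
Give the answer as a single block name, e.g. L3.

idom tree: L1←L0 L2←L1 L3←L1 L4←L1 L5←L1 L6←L1
Join-block Dom:
  L1: preds {L0,L5}: {L0} ∩ {L0,L1,L5} = {L0}; idom=L0
  L3: preds {L1,L2}: {L0,L1} ∩ {L0,L1,L2} = {L0,L1}; idom=L1
  L4: preds {L2,L3}: {L0,L1,L2} ∩ {L0,L1,L3} = {L0,L1}; idom=L1
  L5: preds {L3,L4}: {L0,L1,L3} ∩ {L0,L1,L4} = {L0,L1}; idom=L1
  L6: preds {L2,L3,L4}: {L0,L1,L2} ∩ {L0,L1,L3} ∩ {L0,L1,L4} = {L0,L1}; idom=L1

idom(L4) = L1

Answer: L1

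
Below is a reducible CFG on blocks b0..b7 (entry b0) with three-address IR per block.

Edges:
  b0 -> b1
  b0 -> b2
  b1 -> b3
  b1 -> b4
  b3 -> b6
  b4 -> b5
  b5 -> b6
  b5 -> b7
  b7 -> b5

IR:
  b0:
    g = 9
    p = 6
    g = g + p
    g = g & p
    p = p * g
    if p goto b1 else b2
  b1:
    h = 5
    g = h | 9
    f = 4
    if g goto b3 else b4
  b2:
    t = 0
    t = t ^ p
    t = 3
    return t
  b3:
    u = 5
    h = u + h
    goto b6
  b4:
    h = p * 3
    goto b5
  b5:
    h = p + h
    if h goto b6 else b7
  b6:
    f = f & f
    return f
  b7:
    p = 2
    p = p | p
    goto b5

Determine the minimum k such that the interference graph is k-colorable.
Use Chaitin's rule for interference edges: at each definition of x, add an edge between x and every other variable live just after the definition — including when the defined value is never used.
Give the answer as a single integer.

def/use:
  b0 def {g,p} use ∅
  b1 def {f,g,h} use ∅
  b2 def {t} use {p}
  b3 def {h,u} use {h}
  b4 def {h} use {p}
  b5 def {h} use {h,p}
  b6 def {f} use {f}
  b7 def {p} use ∅

Backward fixpoint:
  live b0: ∅→{p}
  live b1: {p}→{f,h,p}
  live b2: {p}→∅
  live b3: {f,h}→{f}
  live b4: {f,p}→{f,h,p}
  live b5: {f,h,p}→{f,h}
  live b6: {f}→∅
  live b7: {f,h}→{f,h,p}

Interfere edges:
  f↔{g,h,p,u}
  g↔{f,h,p}
  h↔{f,g,p,u}
  p↔{f,g,h,t}
  t↔{p}
  u↔{f,h}

Chromatic number:
  clique {f,g,h,p} ⇒ need ≥ 4
  4-colouring: c0={f,t}  c1={h}  c2={p,u}  c3={g}
  χ = 4

Answer: 4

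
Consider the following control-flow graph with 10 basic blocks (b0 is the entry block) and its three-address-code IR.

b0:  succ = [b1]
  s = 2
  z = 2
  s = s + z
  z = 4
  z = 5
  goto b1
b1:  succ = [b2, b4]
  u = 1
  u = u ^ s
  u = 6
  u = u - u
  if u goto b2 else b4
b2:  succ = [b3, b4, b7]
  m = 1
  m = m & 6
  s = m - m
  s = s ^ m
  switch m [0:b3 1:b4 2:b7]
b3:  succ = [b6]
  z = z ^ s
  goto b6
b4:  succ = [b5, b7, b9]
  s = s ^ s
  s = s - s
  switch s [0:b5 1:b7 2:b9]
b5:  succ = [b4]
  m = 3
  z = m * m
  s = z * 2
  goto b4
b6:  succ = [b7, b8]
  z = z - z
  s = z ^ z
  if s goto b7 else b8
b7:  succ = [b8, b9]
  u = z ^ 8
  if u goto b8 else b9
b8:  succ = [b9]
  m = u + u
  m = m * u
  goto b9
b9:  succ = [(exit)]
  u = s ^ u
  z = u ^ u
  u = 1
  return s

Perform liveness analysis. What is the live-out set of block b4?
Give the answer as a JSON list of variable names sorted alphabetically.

Answer: ["s", "u", "z"]

Working:
Per-block:
  b0: def={s,z} ue=∅
  b1: def={u} ue={s}
  b2: def={m,s} ue=∅
  b3: def={z} ue={s,z}
  b4: def={s} ue={s}
  b5: def={m,s,z} ue=∅
  b6: def={s,z} ue={z}
  b7: def={u} ue={z}
  b8: def={m} ue={u}
  b9: def={u,z} ue={s,u}

Liveness:
  b0 li=∅ lo={s,z}
  b1 li={s,z} lo={s,u,z}
  b2 li={u,z} lo={s,u,z}
  b3 li={s,u,z} lo={u,z}
  b4 li={s,u,z} lo={s,u,z}
  b5 li={u} lo={s,u,z}
  b6 li={u,z} lo={s,u,z}
  b7 li={s,z} lo={s,u}
  b8 li={s,u} lo={s,u}
  b9 li={s,u} lo=∅

live-out(b4) = ["s", "u", "z"]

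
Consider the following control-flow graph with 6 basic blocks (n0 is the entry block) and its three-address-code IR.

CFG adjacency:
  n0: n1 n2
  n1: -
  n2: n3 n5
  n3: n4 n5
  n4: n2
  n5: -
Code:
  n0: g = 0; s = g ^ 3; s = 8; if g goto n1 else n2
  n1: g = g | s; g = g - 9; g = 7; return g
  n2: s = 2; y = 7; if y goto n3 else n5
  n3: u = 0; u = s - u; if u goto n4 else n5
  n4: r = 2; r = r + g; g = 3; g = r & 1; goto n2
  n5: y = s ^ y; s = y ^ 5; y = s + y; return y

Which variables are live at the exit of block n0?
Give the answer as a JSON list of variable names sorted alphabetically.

def/use:
  n0: {g,s} / ∅
  n1: {g} / {g,s}
  n2: {s,y} / ∅
  n3: {u} / {s}
  n4: {g,r} / {g}
  n5: {s,y} / {s,y}

Backward fixpoint:
  live n0: ∅→{g,s}
  live n1: {g,s}→∅
  live n2: {g}→{g,s,y}
  live n3: {g,s,y}→{g,s,y}
  live n4: {g}→{g}
  live n5: {s,y}→∅

live-out(n0) = ["g", "s"]

Answer: ["g", "s"]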